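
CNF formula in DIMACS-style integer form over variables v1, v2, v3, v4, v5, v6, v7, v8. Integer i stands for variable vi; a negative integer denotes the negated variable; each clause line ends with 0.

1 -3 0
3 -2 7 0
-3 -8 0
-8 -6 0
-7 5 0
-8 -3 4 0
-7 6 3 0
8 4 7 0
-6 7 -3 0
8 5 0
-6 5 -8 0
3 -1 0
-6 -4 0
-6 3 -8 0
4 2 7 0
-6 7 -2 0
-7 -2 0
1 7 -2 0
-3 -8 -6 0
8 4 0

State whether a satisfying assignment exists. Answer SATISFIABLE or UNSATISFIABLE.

SATISFIABLE

Pure literal: v5 appears only positively; assign v5 = True.
Branch on v1: take v1 = False.
  then v3 is forced to False.
For the remaining variables, v2 = False, v4 = True, v6 = False, v7 = False, v8 = False works.
Every clause has at least one true literal under this assignment.
So v1=0, v2=0, v3=0, v4=1, v5=1, v6=0, v7=0, v8=0 is a satisfying assignment.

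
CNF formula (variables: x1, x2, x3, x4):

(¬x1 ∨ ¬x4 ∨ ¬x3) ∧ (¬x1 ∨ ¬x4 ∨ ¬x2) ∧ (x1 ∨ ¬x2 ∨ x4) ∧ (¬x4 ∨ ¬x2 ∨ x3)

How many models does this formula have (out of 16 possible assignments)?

Case analysis on x4 and x1:
  x4=T, x1=T: remaining (x2,x3) ∈ {(F,F)} — 1.
  x4=T, x1=F: remaining (x2,x3) ∈ {(F,F); (F,T); (T,T)} — 3.
  x4=F, x1=T: remaining (x2,x3) ∈ {(F,F); (F,T); (T,F); (T,T)} — 4.
  x4=F, x1=F: remaining (x2,x3) ∈ {(F,F); (F,T)} — 2.
Total: 1 + 3 + 4 + 2 = 10.

10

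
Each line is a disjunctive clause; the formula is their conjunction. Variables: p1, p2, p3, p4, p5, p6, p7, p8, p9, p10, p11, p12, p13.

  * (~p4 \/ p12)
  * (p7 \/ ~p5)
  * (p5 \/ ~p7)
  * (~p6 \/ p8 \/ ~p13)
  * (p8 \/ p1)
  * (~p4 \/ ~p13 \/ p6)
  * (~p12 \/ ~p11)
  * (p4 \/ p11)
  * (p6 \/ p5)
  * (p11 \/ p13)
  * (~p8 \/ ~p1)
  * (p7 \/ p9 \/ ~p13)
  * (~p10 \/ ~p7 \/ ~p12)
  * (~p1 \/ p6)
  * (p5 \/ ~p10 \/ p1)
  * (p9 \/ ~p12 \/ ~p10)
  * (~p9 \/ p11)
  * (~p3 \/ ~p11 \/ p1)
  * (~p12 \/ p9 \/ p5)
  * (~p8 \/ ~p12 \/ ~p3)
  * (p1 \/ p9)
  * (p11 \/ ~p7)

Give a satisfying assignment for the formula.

p1=1  p2=0  p3=1  p4=0  p5=0  p6=1  p7=0  p8=0  p9=1  p10=1  p11=1  p12=0  p13=0

Check each clause:
  1. (p12 \/ ~p4) — ~p4 is true.
  2. (~p5 \/ p7) — ~p5 is true.
  3. (p5 \/ ~p7) — ~p7 is true.
  4. (p8 \/ ~p13 \/ ~p6) — ~p13 is true.
  5. (p1 \/ p8) — p1 is true.
  6. (p6 \/ ~p4 \/ ~p13) — ~p13 is true.
  7. (~p12 \/ ~p11) — ~p12 is true.
  8. (p11 \/ p4) — p11 is true.
  9. (p5 \/ p6) — p6 is true.
  10. (p13 \/ p11) — p11 is true.
  11. (~p8 \/ ~p1) — ~p8 is true.
  12. (p7 \/ p9 \/ ~p13) — p9 is true.
  13. (~p10 \/ ~p7 \/ ~p12) — ~p7 is true.
  14. (~p1 \/ p6) — p6 is true.
  15. (p5 \/ p1 \/ ~p10) — p1 is true.
  16. (~p10 \/ p9 \/ ~p12) — p9 is true.
  17. (~p9 \/ p11) — p11 is true.
  18. (p1 \/ ~p11 \/ ~p3) — p1 is true.
  19. (~p12 \/ p9 \/ p5) — p9 is true.
  20. (~p8 \/ ~p3 \/ ~p12) — ~p8 is true.
  21. (p9 \/ p1) — p9 is true.
  22. (~p7 \/ p11) — ~p7 is true.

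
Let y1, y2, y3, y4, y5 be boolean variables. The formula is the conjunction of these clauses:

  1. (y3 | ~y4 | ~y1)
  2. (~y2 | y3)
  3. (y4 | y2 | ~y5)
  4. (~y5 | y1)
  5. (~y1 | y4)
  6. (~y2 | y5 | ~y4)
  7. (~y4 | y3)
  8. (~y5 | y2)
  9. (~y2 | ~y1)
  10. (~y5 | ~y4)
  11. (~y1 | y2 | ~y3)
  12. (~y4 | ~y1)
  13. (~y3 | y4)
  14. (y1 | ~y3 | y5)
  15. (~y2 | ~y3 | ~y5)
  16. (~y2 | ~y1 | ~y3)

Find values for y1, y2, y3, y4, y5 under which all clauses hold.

y1=False, y2=False, y3=False, y4=False, y5=False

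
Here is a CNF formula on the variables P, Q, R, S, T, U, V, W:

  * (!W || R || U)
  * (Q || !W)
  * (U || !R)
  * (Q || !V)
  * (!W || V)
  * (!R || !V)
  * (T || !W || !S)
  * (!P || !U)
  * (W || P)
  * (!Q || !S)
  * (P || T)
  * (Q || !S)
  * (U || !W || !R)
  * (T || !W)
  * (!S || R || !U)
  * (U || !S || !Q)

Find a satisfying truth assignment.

P = T, Q = T, R = F, S = F, T = F, U = F, V = T, W = F

Check each clause:
  1. (R || !W || U) — !W is true.
  2. (Q || !W) — !W is true.
  3. (U || !R) — !R is true.
  4. (Q || !V) — Q is true.
  5. (!W || V) — !W is true.
  6. (!V || !R) — !R is true.
  7. (T || !S || !W) — !W is true.
  8. (!U || !P) — !U is true.
  9. (W || P) — P is true.
  10. (!S || !Q) — !S is true.
  11. (P || T) — P is true.
  12. (!S || Q) — Q is true.
  13. (!W || U || !R) — !W is true.
  14. (!W || T) — !W is true.
  15. (!S || !U || R) — !U is true.
  16. (U || !S || !Q) — !S is true.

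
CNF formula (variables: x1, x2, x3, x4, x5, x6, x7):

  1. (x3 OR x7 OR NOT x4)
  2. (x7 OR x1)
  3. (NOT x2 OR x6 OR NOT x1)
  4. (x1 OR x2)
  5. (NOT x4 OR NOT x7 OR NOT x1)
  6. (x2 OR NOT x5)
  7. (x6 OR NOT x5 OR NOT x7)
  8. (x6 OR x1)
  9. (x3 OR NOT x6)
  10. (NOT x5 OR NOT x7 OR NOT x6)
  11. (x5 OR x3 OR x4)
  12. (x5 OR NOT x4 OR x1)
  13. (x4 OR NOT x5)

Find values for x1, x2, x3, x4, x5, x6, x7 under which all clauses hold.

x1 = T, x2 = F, x3 = T, x4 = F, x5 = F, x6 = F, x7 = T

Check each clause:
  1. (x3 OR x7 OR NOT x4) — x3 is true.
  2. (x1 OR x7) — x1 is true.
  3. (x6 OR NOT x1 OR NOT x2) — NOT x2 is true.
  4. (x2 OR x1) — x1 is true.
  5. (NOT x1 OR NOT x7 OR NOT x4) — NOT x4 is true.
  6. (x2 OR NOT x5) — NOT x5 is true.
  7. (NOT x7 OR NOT x5 OR x6) — NOT x5 is true.
  8. (x1 OR x6) — x1 is true.
  9. (x3 OR NOT x6) — NOT x6 is true.
  10. (NOT x6 OR NOT x7 OR NOT x5) — NOT x6 is true.
  11. (x3 OR x5 OR x4) — x3 is true.
  12. (x5 OR x1 OR NOT x4) — x1 is true.
  13. (x4 OR NOT x5) — NOT x5 is true.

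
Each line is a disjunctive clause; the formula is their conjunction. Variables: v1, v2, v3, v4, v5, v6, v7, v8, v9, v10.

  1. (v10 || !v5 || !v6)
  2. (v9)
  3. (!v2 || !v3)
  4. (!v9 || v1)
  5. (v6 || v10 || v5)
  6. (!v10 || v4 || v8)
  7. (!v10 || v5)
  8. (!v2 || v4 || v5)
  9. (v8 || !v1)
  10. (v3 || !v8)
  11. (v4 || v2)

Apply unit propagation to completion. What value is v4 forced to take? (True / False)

(v9) stands alone — v9 = True.
In (v1 || !v9), !v9 is now false; v1 must hold, so v1 = True.
(v8 || !v1): since v1 = True, the clause reduces to (v8). v8 = True.
(v3 || !v8) with v8 = True leaves only v3, so v3 = True.
(!v3 || !v2): since v3 = True, the clause reduces to (!v2). v2 = False.
(v4 || v2): since v2 = False, the clause reduces to (v4). v4 = True.

True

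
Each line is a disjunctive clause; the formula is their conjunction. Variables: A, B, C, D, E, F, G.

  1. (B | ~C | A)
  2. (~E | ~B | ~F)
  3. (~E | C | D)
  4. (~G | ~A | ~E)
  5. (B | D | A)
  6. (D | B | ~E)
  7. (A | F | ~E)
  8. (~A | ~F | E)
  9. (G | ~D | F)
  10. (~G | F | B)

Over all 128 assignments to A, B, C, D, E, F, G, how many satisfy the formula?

29

Split on E, then A.
  E=1, A=1: remaining (B,C,D,F,G) ∈ {(0,0,1,1,0); (0,1,1,1,0); (1,1,0,0,0)} — 3.
  E=1, A=0: remaining (B,C,D,F,G) ∈ {(0,0,1,1,0); (0,0,1,1,1)} — 2.
  E=0, A=1: C free; 4 ways for (B,D,F,G) × 2^1 = 8.
  E=0, A=0: 16 of the 32 assignments to (B,C,D,F,G) work.
Total: 3 + 2 + 8 + 16 = 29.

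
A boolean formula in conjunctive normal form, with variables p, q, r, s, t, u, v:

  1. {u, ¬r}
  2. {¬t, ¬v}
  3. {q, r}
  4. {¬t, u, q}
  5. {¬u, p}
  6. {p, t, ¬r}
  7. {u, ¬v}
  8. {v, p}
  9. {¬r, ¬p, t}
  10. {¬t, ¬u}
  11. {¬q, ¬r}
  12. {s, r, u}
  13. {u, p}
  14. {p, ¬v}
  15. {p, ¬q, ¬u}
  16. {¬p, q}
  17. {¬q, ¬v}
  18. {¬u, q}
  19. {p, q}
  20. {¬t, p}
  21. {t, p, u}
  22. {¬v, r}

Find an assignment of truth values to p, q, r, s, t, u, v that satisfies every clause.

Branch on p: take p = True.
  then q is forced to True.
  then r is forced to False.
  then v is forced to False.
Try s = False.
  then u is forced to True.
  then t is forced to False.
Every clause has at least one true literal under this assignment.
Check each clause:
  1. {u, ¬r} — ¬r is true.
  2. {¬t, ¬v} — ¬v is true.
  3. {q, r} — q is true.
  4. {q, ¬t, u} — q is true.
  5. {p, ¬u} — p is true.
  6. {p, ¬r, t} — p is true.
  7. {u, ¬v} — ¬v is true.
  8. {v, p} — p is true.
  9. {t, ¬p, ¬r} — ¬r is true.
  10. {¬t, ¬u} — ¬t is true.
  11. {¬q, ¬r} — ¬r is true.
  12. {s, u, r} — u is true.
  13. {u, p} — p is true.
  14. {p, ¬v} — ¬v is true.
  15. {¬u, ¬q, p} — p is true.
  16. {q, ¬p} — q is true.
  17. {¬v, ¬q} — ¬v is true.
  18. {q, ¬u} — q is true.
  19. {q, p} — p is true.
  20. {¬t, p} — p is true.
  21. {t, u, p} — p is true.
  22. {r, ¬v} — ¬v is true.

p = T, q = T, r = F, s = F, t = F, u = T, v = F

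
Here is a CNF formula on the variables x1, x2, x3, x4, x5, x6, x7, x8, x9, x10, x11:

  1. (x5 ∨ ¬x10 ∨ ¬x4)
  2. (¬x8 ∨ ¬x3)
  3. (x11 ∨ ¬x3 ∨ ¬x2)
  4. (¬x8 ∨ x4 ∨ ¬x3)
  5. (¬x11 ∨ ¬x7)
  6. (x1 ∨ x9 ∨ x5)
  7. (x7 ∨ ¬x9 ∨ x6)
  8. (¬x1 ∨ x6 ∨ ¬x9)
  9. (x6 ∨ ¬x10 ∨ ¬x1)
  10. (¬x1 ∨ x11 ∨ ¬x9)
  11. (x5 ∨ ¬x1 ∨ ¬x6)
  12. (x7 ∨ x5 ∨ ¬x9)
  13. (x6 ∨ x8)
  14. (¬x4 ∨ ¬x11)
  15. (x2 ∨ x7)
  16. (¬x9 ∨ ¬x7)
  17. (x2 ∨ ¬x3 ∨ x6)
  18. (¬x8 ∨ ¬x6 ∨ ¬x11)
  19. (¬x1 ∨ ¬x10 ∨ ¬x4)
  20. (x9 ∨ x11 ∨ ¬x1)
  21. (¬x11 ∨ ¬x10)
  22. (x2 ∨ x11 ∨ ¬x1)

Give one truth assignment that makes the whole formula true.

x1=F, x2=F, x3=F, x4=F, x5=T, x6=F, x7=T, x8=T, x9=F, x10=F, x11=F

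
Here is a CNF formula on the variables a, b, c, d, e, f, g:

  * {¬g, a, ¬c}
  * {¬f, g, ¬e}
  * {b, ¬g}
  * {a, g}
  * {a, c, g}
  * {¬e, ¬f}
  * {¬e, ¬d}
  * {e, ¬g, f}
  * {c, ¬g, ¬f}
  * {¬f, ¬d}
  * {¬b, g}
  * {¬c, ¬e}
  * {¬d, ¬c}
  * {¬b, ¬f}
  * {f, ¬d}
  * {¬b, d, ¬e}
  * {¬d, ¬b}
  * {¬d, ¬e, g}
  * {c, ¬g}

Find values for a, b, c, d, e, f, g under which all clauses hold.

a=T  b=F  c=T  d=F  e=F  f=F  g=F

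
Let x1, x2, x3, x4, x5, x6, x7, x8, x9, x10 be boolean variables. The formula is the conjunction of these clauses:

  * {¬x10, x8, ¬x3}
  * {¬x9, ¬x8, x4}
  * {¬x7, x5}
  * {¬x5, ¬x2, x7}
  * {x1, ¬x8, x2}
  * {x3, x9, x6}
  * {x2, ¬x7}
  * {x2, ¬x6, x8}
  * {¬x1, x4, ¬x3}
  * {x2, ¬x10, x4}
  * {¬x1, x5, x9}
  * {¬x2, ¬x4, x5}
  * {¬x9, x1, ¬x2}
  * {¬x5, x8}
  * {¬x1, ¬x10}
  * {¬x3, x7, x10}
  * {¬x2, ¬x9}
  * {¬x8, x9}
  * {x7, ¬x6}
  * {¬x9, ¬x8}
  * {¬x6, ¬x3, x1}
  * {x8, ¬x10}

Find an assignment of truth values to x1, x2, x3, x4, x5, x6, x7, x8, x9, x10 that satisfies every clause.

x1=True, x2=False, x3=False, x4=False, x5=False, x6=False, x7=False, x8=False, x9=True, x10=False

Try x1 = True.
  then x10 is forced to False.
The remaining clauses are satisfied by x2 = False, x3 = False, x4 = False, x5 = False, x6 = False, x7 = False, x8 = False, x9 = True.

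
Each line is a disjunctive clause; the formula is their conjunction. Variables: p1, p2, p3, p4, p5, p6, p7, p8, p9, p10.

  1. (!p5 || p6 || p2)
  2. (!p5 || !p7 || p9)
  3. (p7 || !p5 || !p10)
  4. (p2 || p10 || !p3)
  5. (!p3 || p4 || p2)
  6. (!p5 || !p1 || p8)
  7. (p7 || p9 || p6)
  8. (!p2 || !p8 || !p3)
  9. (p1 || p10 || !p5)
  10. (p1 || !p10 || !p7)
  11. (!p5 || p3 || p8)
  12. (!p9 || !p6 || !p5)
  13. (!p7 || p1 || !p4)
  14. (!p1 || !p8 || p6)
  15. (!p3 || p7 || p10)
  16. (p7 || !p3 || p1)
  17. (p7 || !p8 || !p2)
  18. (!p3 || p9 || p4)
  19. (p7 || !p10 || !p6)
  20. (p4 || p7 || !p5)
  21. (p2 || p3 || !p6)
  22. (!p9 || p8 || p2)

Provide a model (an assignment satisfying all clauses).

Pure literal: p5 appears only negated; assign p5 = False.
Branch on p1: take p1 = True.
Try p2 = True.
Branch on p3: take p3 = False.
For the remaining variables, p4 = False, p6 = True, p7 = True, p8 = True, p9 = True, p10 = True works.
Check each clause:
  1. (p2 || !p5 || p6) — p2 is true.
  2. (!p7 || !p5 || p9) — p9 is true.
  3. (p7 || !p10 || !p5) — !p5 is true.
  4. (p10 || p2 || !p3) — p2 is true.
  5. (p4 || !p3 || p2) — p2 is true.
  6. (!p5 || !p1 || p8) — p8 is true.
  7. (p6 || p7 || p9) — p9 is true.
  8. (!p2 || !p3 || !p8) — !p3 is true.
  9. (p1 || p10 || !p5) — p1 is true.
  10. (!p7 || p1 || !p10) — p1 is true.
  11. (p8 || !p5 || p3) — p8 is true.
  12. (!p9 || !p6 || !p5) — !p5 is true.
  13. (p1 || !p4 || !p7) — p1 is true.
  14. (p6 || !p8 || !p1) — p6 is true.
  15. (p10 || p7 || !p3) — p10 is true.
  16. (p7 || p1 || !p3) — p1 is true.
  17. (p7 || !p8 || !p2) — p7 is true.
  18. (!p3 || p4 || p9) — p9 is true.
  19. (p7 || !p10 || !p6) — p7 is true.
  20. (!p5 || p7 || p4) — !p5 is true.
  21. (p2 || !p6 || p3) — p2 is true.
  22. (p2 || !p9 || p8) — p8 is true.

p1=1, p2=1, p3=0, p4=0, p5=0, p6=1, p7=1, p8=1, p9=1, p10=1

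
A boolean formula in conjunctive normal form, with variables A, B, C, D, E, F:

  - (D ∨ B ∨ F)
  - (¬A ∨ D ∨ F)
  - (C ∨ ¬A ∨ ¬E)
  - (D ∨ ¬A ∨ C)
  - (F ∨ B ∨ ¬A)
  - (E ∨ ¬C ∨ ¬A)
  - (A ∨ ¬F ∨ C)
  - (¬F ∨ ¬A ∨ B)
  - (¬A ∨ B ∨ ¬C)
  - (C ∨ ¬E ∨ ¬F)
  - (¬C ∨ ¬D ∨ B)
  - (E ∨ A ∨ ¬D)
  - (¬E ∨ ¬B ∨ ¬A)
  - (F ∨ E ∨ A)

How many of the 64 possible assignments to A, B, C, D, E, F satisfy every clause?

12

Split on A, then C.
  A=T, C=T: a clause becomes empty — 0.
  A=T, C=F: remaining (B,D,E,F) ∈ {(T,T,F,F); (T,T,F,T)} — 2.
  A=F, C=T: 7 of the 16 assignments to (B,D,E,F) work.
  A=F, C=F: remaining (B,D,E,F) ∈ {(F,T,T,F); (T,F,T,F); (T,T,T,F)} — 3.
Total: 0 + 2 + 7 + 3 = 12.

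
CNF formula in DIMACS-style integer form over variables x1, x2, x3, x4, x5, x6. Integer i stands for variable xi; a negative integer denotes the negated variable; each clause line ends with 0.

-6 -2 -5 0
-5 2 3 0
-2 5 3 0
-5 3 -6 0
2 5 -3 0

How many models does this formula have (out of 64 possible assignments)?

Case analysis on x5 and x2:
  x5=1, x2=1: forces x6=0; x1, x3, x4 free → 2^3 = 8.
  x5=1, x2=0: forces x3=1; x1, x4, x6 free → 2^3 = 8.
  x5=0, x2=1: forces x3=1; x1, x4, x6 free → 2^3 = 8.
  x5=0, x2=0: forces x3=0; x1, x4, x6 free → 2^3 = 8.
Total: 8 + 8 + 8 + 8 = 32.

32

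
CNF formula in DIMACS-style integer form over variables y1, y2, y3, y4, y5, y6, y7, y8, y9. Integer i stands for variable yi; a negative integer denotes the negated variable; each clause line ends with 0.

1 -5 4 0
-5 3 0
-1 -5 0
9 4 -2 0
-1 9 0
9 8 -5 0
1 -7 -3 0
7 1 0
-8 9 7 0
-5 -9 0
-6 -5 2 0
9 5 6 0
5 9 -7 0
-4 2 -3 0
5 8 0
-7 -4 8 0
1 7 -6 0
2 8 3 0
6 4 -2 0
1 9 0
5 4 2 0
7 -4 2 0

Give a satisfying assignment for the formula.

Branch on y1: take y1 = False.
  then y7 is forced to True.
  then y3 is forced to False.
  then y5 is forced to False.
  then y9 is forced to True.
  then y8 is forced to True.
Try y2 = False.
  then y4 is forced to True.
y6 is now unconstrained; take y6 = False.

y1=F, y2=F, y3=F, y4=T, y5=F, y6=F, y7=T, y8=T, y9=T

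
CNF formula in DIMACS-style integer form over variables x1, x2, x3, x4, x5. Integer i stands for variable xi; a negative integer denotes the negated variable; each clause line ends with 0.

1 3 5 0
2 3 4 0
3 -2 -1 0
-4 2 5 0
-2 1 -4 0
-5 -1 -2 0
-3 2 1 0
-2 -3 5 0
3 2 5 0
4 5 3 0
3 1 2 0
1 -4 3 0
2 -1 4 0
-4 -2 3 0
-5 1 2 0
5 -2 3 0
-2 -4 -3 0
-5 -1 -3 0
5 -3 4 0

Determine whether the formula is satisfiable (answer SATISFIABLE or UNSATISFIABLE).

Try x1 = False.
For the remaining variables, x2 = True, x3 = True, x4 = False, x5 = True works.
Every clause has at least one true literal under this assignment.
So x1=F, x2=T, x3=T, x4=F, x5=T is a satisfying assignment.

SATISFIABLE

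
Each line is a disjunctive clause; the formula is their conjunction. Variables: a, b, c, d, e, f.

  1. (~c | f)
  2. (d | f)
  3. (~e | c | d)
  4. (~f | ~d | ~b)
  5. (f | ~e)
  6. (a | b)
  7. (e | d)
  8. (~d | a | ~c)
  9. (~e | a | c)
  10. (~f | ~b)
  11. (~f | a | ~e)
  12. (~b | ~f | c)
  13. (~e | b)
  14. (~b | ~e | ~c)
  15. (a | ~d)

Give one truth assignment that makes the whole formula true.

Pure literal: a appears only positively; assign a = True.
Try b = False.
  then e is forced to False.
  then d is forced to True.
Try c = False.
f is now unconstrained; take f = True.

a=True, b=False, c=False, d=True, e=False, f=True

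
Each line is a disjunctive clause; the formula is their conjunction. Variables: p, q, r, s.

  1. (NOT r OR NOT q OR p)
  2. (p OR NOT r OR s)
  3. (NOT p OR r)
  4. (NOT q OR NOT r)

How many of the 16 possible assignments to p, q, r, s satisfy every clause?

7

The models are:
  p=F q=F r=F s=F
  p=F q=F r=F s=T
  p=F q=F r=T s=T
  p=F q=T r=F s=F
  p=F q=T r=F s=T
  p=T q=F r=T s=F
  p=T q=F r=T s=T
Count: 7.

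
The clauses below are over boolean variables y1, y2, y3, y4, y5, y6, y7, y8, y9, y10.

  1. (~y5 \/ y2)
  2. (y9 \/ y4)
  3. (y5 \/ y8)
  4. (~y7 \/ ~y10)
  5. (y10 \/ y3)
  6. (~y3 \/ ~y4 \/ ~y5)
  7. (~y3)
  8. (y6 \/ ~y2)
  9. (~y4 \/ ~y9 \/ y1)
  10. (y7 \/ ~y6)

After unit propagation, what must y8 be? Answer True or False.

(~y3) stands alone — y3 = False.
From (y10 \/ y3) and y3 = False: y10 = True.
From (~y7 \/ ~y10) and y10 = True: y7 = False.
(~y6 \/ y7): since y7 = False, the clause reduces to (~y6). y6 = False.
(y6 \/ ~y2): since y6 = False, the clause reduces to (~y2). y2 = False.
(~y5 \/ y2): since y2 = False, the clause reduces to (~y5). y5 = False.
(y8 \/ y5): since y5 = False, the clause reduces to (y8). y8 = True.

True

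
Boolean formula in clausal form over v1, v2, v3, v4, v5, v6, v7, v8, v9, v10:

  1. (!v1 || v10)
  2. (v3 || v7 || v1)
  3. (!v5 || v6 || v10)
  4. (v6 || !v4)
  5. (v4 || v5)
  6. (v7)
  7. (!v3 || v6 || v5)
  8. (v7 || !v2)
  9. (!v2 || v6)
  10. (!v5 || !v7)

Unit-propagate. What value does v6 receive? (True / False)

(v7) is a unit clause: v7 = True.
In (!v7 || !v5), !v7 is now false; !v5 must hold, so v5 = False.
(v4 || v5): since v5 = False, the clause reduces to (v4). v4 = True.
In (!v4 || v6), !v4 is now false; v6 must hold, so v6 = True.

True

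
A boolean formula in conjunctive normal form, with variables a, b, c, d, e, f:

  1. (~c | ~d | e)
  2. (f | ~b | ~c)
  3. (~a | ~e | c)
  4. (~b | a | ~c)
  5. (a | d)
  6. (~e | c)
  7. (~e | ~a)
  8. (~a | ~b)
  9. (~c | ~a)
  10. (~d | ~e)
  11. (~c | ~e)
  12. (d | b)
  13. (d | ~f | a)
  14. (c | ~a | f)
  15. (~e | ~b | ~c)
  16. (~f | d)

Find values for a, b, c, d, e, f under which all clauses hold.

a = False  b = True  c = False  d = True  e = False  f = False

Check each clause:
  1. (~c | e | ~d) — ~c is true.
  2. (f | ~c | ~b) — ~c is true.
  3. (~e | c | ~a) — ~a is true.
  4. (~c | a | ~b) — ~c is true.
  5. (a | d) — d is true.
  6. (~e | c) — ~e is true.
  7. (~e | ~a) — ~e is true.
  8. (~a | ~b) — ~a is true.
  9. (~a | ~c) — ~c is true.
  10. (~e | ~d) — ~e is true.
  11. (~e | ~c) — ~e is true.
  12. (d | b) — b is true.
  13. (a | d | ~f) — ~f is true.
  14. (~a | c | f) — ~a is true.
  15. (~e | ~c | ~b) — ~e is true.
  16. (~f | d) — ~f is true.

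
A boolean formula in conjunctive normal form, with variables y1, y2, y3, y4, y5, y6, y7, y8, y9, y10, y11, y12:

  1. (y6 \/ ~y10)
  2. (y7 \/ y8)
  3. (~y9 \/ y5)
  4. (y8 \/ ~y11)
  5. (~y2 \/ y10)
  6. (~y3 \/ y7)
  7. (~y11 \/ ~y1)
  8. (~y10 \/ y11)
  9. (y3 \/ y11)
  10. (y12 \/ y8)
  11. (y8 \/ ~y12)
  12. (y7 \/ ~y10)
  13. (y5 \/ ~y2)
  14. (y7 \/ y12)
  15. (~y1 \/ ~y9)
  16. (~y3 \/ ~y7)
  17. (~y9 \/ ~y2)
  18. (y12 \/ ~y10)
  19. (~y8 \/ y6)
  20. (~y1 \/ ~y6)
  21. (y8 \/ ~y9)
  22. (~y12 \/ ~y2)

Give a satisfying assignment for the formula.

y1 = F, y2 = F, y3 = F, y4 = T, y5 = T, y6 = T, y7 = T, y8 = T, y9 = T, y10 = F, y11 = T, y12 = T

y1 occurs only negated in the remaining clauses — set y1 = False.
Pure literal: y2 appears only negated; assign y2 = False.
Try y3 = False.
  then y11 is forced to True.
  then y8 is forced to True.
  then y6 is forced to True.
Set y5 = True and propagate.
For the remaining variables, y4 = True, y7 = True, y9 = True, y10 = False, y12 = True works.
Every clause has at least one true literal under this assignment.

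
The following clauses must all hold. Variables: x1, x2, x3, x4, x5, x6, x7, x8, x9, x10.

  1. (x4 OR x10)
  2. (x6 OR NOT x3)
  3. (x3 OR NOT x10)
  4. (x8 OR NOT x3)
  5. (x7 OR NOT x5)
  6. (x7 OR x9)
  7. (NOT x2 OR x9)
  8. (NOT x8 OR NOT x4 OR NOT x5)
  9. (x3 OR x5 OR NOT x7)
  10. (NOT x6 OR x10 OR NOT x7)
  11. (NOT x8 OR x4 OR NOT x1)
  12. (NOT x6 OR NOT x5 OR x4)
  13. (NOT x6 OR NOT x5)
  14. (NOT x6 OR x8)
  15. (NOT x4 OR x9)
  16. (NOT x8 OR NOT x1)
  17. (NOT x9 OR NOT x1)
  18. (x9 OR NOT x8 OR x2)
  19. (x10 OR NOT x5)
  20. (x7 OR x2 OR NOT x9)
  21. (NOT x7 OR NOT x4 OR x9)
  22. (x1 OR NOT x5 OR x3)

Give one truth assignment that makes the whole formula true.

Set x1 = False and propagate.
Try x2 = True.
  then x9 is forced to True.
Try x3 = True.
  then x6 is forced to True.
  then x8 is forced to True.
  then x5 is forced to False.
The remaining clauses are satisfied by x4 = True, x7 = True, x10 = True.
Every clause has at least one true literal under this assignment.
Check each clause:
  1. (x4 OR x10) — x10 is true.
  2. (x6 OR NOT x3) — x6 is true.
  3. (NOT x10 OR x3) — x3 is true.
  4. (x8 OR NOT x3) — x8 is true.
  5. (NOT x5 OR x7) — NOT x5 is true.
  6. (x7 OR x9) — x9 is true.
  7. (x9 OR NOT x2) — x9 is true.
  8. (NOT x8 OR NOT x4 OR NOT x5) — NOT x5 is true.
  9. (x3 OR NOT x7 OR x5) — x3 is true.
  10. (NOT x6 OR NOT x7 OR x10) — x10 is true.
  11. (NOT x1 OR x4 OR NOT x8) — x4 is true.
  12. (x4 OR NOT x5 OR NOT x6) — NOT x5 is true.
  13. (NOT x6 OR NOT x5) — NOT x5 is true.
  14. (NOT x6 OR x8) — x8 is true.
  15. (NOT x4 OR x9) — x9 is true.
  16. (NOT x1 OR NOT x8) — NOT x1 is true.
  17. (NOT x9 OR NOT x1) — NOT x1 is true.
  18. (x2 OR NOT x8 OR x9) — x9 is true.
  19. (NOT x5 OR x10) — x10 is true.
  20. (x7 OR x2 OR NOT x9) — x2 is true.
  21. (NOT x4 OR x9 OR NOT x7) — x9 is true.
  22. (x1 OR x3 OR NOT x5) — x3 is true.

x1=False, x2=True, x3=True, x4=True, x5=False, x6=True, x7=True, x8=True, x9=True, x10=True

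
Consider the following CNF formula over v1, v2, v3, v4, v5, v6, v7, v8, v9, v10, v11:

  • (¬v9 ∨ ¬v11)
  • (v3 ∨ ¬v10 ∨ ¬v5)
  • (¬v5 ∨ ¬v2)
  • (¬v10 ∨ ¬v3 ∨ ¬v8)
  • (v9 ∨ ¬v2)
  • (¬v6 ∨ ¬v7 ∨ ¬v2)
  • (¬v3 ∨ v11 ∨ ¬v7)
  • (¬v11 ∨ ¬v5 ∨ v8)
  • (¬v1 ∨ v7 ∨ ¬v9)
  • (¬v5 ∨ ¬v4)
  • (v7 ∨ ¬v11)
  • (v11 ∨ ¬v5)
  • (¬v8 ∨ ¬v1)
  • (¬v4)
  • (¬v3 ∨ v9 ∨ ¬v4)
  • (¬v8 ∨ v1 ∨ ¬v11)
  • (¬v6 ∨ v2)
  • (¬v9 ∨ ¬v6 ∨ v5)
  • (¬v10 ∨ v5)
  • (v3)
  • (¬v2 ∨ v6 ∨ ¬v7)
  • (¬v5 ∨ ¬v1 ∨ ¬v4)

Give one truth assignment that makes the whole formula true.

The clause (¬v4) is unit: v4 must be False.
Unit propagation: (v3) forces v3 = True.
Pure literal: v10 appears only negated; assign v10 = False.
Set v1 = False and propagate.
Set v2 = False and propagate.
  then v6 is forced to False.
Set v5 = False and propagate.
The remaining clauses are satisfied by v7 = True, v8 = False, v9 = False, v11 = True.

v1 = False  v2 = False  v3 = True  v4 = False  v5 = False  v6 = False  v7 = True  v8 = False  v9 = False  v10 = False  v11 = True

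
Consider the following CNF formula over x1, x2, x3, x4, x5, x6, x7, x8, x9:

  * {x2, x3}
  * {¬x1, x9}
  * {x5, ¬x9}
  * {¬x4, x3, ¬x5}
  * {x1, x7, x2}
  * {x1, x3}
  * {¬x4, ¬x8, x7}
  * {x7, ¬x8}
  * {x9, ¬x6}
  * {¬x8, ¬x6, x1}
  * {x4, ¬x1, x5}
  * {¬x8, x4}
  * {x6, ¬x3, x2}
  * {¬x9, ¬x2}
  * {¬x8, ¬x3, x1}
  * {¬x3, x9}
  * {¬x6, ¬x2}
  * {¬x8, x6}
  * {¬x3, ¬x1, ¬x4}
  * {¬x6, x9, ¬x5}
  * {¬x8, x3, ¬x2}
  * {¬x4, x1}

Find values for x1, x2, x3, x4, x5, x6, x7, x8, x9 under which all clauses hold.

Pure literal: x8 appears only negated; assign x8 = False.
Try x1 = True.
  then x9 is forced to True.
  then x5 is forced to True.
  then x2 is forced to False.
  then x3 is forced to True.
  then x6 is forced to True.
  then x4 is forced to False.
x7 is now unconstrained; take x7 = False.
Check each clause:
  1. {x2, x3} — x3 is true.
  2. {x9, ¬x1} — x9 is true.
  3. {x5, ¬x9} — x5 is true.
  4. {¬x4, x3, ¬x5} — x3 is true.
  5. {x7, x2, x1} — x1 is true.
  6. {x3, x1} — x1 is true.
  7. {x7, ¬x8, ¬x4} — ¬x8 is true.
  8. {¬x8, x7} — ¬x8 is true.
  9. {x9, ¬x6} — x9 is true.
  10. {¬x8, x1, ¬x6} — ¬x8 is true.
  11. {x4, ¬x1, x5} — x5 is true.
  12. {x4, ¬x8} — ¬x8 is true.
  13. {¬x3, x6, x2} — x6 is true.
  14. {¬x9, ¬x2} — ¬x2 is true.
  15. {x1, ¬x8, ¬x3} — ¬x8 is true.
  16. {¬x3, x9} — x9 is true.
  17. {¬x6, ¬x2} — ¬x2 is true.
  18. {x6, ¬x8} — ¬x8 is true.
  19. {¬x1, ¬x3, ¬x4} — ¬x4 is true.
  20. {x9, ¬x6, ¬x5} — x9 is true.
  21. {¬x2, ¬x8, x3} — ¬x8 is true.
  22. {x1, ¬x4} — x1 is true.

x1=1  x2=0  x3=1  x4=0  x5=1  x6=1  x7=0  x8=0  x9=1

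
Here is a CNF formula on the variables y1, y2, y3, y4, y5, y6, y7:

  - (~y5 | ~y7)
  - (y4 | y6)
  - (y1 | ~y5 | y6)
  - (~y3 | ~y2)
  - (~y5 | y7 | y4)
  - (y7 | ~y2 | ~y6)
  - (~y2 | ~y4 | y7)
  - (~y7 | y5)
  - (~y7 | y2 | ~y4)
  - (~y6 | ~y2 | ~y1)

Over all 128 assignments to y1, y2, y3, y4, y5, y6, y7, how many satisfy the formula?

Split on y7, then y2.
  y7=1, y2=1: a clause becomes empty — 0.
  y7=1, y2=0: a clause becomes empty — 0.
  y7=0, y2=1: a clause becomes empty — 0.
  y7=0, y2=0: y3 free; 9 ways for (y1,y4,y5,y6) × 2^1 = 18.
Total: 0 + 0 + 0 + 18 = 18.

18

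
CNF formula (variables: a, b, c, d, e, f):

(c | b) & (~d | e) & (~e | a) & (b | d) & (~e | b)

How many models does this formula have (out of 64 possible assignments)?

16

Case analysis on b and e:
  b=1, e=1: forces a=1; c, d, f free → 2^3 = 8.
  b=1, e=0: forces d=0; a, c, f free → 2^3 = 8.
  b=0, e=1: a clause becomes empty — 0.
  b=0, e=0: a clause becomes empty — 0.
Total: 8 + 8 + 0 + 0 = 16.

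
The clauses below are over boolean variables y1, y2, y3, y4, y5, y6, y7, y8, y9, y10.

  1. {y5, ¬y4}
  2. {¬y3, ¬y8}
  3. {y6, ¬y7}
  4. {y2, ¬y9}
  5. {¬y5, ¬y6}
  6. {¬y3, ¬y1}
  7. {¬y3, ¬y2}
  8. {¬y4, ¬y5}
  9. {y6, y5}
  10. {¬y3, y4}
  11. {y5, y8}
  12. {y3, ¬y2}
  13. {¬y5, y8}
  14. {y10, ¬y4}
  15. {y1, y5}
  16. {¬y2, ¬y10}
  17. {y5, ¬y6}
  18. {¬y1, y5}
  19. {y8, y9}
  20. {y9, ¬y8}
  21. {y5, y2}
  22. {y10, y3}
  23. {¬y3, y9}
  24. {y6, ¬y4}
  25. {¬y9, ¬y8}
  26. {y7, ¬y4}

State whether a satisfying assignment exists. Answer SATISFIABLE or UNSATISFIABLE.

UNSATISFIABLE

y5 = True:
  propagation gives y6=False, y7=False, y4=False, y3=False; an empty clause results — contradiction.
y5 = False:
  propagation gives y4=False, y6=True; an empty clause results — contradiction.
Every branch closes, so no satisfying assignment exists.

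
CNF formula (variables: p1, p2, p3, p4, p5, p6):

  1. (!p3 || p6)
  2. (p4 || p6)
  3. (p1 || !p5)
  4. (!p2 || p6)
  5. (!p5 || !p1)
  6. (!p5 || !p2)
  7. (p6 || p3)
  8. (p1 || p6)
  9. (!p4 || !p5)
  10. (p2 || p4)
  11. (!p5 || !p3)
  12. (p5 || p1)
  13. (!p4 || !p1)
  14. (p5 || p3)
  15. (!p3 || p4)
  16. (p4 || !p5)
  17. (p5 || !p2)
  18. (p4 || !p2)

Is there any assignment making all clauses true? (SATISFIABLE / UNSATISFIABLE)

UNSATISFIABLE

p5 = True:
  propagation gives p1=True; an empty clause results — contradiction.
p5 = False:
  propagation gives p1=True, p4=False, p6=True, p2=True; an empty clause results — contradiction.
Every branch closes, so no satisfying assignment exists.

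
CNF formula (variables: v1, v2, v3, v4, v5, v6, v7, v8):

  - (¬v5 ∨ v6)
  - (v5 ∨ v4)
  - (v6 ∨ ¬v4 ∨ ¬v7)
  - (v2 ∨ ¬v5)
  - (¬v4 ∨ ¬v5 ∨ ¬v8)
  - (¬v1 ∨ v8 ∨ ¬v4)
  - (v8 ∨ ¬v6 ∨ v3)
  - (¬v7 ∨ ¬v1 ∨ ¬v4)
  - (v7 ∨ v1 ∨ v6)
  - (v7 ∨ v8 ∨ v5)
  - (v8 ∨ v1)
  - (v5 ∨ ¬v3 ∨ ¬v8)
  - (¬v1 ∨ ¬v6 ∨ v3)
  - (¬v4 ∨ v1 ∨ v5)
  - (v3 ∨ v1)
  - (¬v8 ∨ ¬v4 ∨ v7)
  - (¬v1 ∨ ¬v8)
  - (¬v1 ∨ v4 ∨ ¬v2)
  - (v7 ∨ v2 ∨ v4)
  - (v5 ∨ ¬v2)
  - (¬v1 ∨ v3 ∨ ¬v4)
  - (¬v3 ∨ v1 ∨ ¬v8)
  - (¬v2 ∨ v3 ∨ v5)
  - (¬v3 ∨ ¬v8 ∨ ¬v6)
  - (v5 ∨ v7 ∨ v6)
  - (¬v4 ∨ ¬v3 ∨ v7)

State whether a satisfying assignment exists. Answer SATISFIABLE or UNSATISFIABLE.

v1 = True:
  propagation gives v8=False, v4=False, v5=True, v6=True; an empty clause results — contradiction.
v1 = False:
  propagation gives v8=True, v3=True; an empty clause results — contradiction.
Every branch closes, so no satisfying assignment exists.

UNSATISFIABLE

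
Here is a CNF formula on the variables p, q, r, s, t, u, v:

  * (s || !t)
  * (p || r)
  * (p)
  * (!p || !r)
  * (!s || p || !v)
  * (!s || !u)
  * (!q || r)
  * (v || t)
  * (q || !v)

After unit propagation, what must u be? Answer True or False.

(p) stands alone — p = True.
(!r || !p): since p = True, the clause reduces to (!r). r = False.
(!q || r) with r = False leaves only !q, so q = False.
(q || !v) with q = False leaves only !v, so v = False.
In (v || t), v is now false; t must hold, so t = True.
(s || !t): since t = True, the clause reduces to (s). s = True.
In (!u || !s), !s is now false; !u must hold, so u = False.

False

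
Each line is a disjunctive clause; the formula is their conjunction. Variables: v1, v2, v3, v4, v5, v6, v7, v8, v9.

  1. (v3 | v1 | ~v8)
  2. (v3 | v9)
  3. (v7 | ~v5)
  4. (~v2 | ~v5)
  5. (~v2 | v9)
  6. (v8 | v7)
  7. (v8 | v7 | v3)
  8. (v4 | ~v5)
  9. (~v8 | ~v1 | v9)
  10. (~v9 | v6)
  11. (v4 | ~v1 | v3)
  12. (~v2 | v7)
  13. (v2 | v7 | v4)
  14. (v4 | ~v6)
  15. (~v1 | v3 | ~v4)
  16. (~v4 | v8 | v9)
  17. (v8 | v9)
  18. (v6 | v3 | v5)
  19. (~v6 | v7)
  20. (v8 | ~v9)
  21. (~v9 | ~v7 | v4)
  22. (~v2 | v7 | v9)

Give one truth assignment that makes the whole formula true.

Pure literal: v3 appears only positively; assign v3 = True.
Set v1 = False and propagate.
For the remaining variables, v2 = False, v4 = False, v5 = False, v6 = False, v7 = True, v8 = True, v9 = False works.
Every clause has at least one true literal under this assignment.

v1 = F, v2 = F, v3 = T, v4 = F, v5 = F, v6 = F, v7 = T, v8 = T, v9 = F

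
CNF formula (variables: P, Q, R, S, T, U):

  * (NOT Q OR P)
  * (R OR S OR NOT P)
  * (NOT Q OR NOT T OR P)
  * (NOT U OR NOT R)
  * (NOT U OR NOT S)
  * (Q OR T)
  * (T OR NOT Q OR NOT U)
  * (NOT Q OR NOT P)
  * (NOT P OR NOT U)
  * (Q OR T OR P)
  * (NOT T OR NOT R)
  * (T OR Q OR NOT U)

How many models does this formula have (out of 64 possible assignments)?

The models are:
  P=F Q=F R=F S=F T=T U=F
  P=F Q=F R=F S=F T=T U=T
  P=F Q=F R=F S=T T=T U=F
  P=T Q=F R=F S=T T=T U=F
Count: 4.

4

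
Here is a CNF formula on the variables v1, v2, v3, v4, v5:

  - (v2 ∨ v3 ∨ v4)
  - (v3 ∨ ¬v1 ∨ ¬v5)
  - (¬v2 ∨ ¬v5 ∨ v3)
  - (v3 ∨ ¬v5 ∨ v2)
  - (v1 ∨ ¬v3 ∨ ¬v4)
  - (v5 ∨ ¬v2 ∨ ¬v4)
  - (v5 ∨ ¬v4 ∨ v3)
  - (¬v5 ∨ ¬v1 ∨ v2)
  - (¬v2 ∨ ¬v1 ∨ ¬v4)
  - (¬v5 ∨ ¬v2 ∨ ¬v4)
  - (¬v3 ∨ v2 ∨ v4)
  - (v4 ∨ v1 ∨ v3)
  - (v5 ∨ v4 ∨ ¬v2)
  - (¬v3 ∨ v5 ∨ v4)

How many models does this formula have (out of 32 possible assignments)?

The models are:
  v1=0 v2=1 v3=1 v4=0 v5=1
  v1=1 v2=0 v3=1 v4=1 v5=0
  v1=1 v2=1 v3=1 v4=0 v5=1
Count: 3.

3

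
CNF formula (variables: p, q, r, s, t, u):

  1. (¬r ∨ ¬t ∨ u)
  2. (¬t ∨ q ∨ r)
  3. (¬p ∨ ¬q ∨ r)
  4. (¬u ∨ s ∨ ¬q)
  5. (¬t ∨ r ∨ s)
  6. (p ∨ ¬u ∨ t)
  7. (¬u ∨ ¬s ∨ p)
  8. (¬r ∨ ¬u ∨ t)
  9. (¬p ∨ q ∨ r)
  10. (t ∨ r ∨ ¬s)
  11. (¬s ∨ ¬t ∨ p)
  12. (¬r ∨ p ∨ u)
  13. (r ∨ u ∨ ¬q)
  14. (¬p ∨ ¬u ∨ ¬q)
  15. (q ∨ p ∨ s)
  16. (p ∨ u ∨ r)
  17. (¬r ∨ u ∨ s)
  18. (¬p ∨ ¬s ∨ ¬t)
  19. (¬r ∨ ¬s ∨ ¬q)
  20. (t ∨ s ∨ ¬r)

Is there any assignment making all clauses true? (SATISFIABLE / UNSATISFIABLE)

SATISFIABLE

Set p = True and propagate.
Set q = False and propagate.
  then r is forced to True.
For the remaining variables, s = True, t = False, u = False works.
Every clause has at least one true literal under this assignment.
So p = True, q = False, r = True, s = True, t = False, u = False is a satisfying assignment.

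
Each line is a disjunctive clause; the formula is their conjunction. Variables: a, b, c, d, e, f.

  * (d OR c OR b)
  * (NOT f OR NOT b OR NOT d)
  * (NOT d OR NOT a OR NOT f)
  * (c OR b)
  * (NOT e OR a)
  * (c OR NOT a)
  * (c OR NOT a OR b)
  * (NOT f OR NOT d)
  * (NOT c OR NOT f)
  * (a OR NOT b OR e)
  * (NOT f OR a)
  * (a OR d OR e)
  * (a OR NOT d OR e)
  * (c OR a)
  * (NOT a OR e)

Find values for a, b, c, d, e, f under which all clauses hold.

a=True, b=True, c=True, d=True, e=True, f=False

Pure literal: f appears only negated; assign f = False.
Try a = True.
  then c is forced to True.
  then e is forced to True.
b, d are now unconstrained; take b = True, d = True.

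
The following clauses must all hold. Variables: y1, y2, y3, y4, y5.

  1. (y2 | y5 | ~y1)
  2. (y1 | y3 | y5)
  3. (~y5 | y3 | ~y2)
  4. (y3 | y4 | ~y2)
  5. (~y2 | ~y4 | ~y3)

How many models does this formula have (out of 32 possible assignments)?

15

Split on y2, then y3.
  y2=1, y3=1: remaining (y1,y4,y5) ∈ {(0,0,0); (0,0,1); (1,0,0); (1,0,1)} — 4.
  y2=1, y3=0: remaining (y1,y4,y5) ∈ {(1,1,0)} — 1.
  y2=0, y3=1: y4 free; 3 ways for (y1,y5) × 2^1 = 6.
  y2=0, y3=0: remaining (y1,y4,y5) ∈ {(0,0,1); (0,1,1); (1,0,1); (1,1,1)} — 4.
Total: 4 + 1 + 6 + 4 = 15.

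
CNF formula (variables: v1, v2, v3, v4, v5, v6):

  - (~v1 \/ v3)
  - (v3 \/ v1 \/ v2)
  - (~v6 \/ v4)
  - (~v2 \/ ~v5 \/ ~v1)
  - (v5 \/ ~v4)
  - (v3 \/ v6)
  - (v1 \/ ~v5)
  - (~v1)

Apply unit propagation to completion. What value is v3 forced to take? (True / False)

True

(~v1) is a unit clause: v1 = False.
From (v1 \/ ~v5) and v1 = False: v5 = False.
From (v5 \/ ~v4) and v5 = False: v4 = False.
From (v4 \/ ~v6) and v4 = False: v6 = False.
From (v3 \/ v6) and v6 = False: v3 = True.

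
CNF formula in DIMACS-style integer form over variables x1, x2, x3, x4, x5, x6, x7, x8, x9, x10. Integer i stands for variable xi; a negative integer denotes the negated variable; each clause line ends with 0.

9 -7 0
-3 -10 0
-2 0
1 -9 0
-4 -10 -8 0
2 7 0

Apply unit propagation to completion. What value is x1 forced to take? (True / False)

True

(¬x2) stands alone — x2 = False.
From (x2 ∨ x7) and x2 = False: x7 = True.
(x9 ∨ ¬x7) with x7 = True leaves only x9, so x9 = True.
(x1 ∨ ¬x9) with x9 = True leaves only x1, so x1 = True.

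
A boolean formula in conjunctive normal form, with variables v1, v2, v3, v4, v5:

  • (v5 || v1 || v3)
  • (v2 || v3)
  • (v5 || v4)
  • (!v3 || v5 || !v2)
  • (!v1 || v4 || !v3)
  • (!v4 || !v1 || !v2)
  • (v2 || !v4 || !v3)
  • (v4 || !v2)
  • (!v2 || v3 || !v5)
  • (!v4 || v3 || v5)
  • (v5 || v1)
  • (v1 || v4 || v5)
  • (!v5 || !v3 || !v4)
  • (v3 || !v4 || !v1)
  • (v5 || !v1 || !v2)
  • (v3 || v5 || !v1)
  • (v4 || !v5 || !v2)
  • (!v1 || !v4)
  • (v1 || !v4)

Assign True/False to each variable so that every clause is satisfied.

v1=False, v2=False, v3=True, v4=False, v5=True

Check each clause:
  1. (v1 || v3 || v5) — v3 is true.
  2. (v2 || v3) — v3 is true.
  3. (v5 || v4) — v5 is true.
  4. (!v3 || !v2 || v5) — v5 is true.
  5. (!v3 || v4 || !v1) — !v1 is true.
  6. (!v2 || !v1 || !v4) — !v4 is true.
  7. (v2 || !v3 || !v4) — !v4 is true.
  8. (v4 || !v2) — !v2 is true.
  9. (!v5 || !v2 || v3) — v3 is true.
  10. (v5 || v3 || !v4) — v3 is true.
  11. (v1 || v5) — v5 is true.
  12. (v4 || v5 || v1) — v5 is true.
  13. (!v5 || !v3 || !v4) — !v4 is true.
  14. (!v1 || v3 || !v4) — v3 is true.
  15. (!v1 || v5 || !v2) — v5 is true.
  16. (!v1 || v5 || v3) — v3 is true.
  17. (v4 || !v2 || !v5) — !v2 is true.
  18. (!v1 || !v4) — !v4 is true.
  19. (!v4 || v1) — !v4 is true.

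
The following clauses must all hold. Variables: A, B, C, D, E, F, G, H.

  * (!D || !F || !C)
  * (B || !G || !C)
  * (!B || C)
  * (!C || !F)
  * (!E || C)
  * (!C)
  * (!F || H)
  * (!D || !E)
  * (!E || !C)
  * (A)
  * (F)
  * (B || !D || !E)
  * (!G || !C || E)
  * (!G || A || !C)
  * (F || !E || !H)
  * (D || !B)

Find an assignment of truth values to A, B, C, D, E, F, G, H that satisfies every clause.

(!C) is a unit clause, so C = False.
Unit propagation: (!B) forces B = False.
(!E) is a unit clause, so E = False.
(A) is a unit clause, so A = True.
Unit propagation: (F) forces F = True.
Unit propagation: (H) forces H = True.
D, G are now unconstrained; take D = True, G = False.

A = 1, B = 0, C = 0, D = 1, E = 0, F = 1, G = 0, H = 1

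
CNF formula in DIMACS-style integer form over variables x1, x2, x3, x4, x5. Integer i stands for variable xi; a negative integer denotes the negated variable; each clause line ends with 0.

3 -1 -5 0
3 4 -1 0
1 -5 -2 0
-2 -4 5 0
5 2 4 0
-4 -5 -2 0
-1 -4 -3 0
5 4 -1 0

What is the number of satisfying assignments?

11

Case analysis on x4 and x5:
  x4=T, x5=T: remaining (x1,x2,x3) ∈ {(F,F,F); (F,F,T)} — 2.
  x4=T, x5=F: remaining (x1,x2,x3) ∈ {(F,F,F); (F,F,T); (T,F,F)} — 3.
  x4=F, x5=T: remaining (x1,x2,x3) ∈ {(F,F,F); (F,F,T); (T,F,T); (T,T,T)} — 4.
  x4=F, x5=F: remaining (x1,x2,x3) ∈ {(F,T,F); (F,T,T)} — 2.
Total: 2 + 3 + 4 + 2 = 11.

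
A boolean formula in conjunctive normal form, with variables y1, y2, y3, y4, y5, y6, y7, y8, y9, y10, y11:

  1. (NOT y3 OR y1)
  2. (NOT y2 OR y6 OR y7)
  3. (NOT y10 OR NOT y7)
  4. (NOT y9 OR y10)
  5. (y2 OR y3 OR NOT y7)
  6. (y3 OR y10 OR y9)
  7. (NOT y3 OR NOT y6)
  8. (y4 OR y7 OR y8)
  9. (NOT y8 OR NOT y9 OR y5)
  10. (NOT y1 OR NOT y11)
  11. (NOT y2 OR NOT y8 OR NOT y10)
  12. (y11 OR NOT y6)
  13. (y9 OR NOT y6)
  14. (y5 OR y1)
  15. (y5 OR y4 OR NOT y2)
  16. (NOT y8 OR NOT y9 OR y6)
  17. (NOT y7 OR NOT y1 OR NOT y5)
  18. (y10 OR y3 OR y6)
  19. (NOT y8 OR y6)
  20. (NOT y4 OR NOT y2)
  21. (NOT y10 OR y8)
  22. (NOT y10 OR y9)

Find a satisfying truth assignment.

y1 = True, y2 = False, y3 = True, y4 = True, y5 = True, y6 = False, y7 = False, y8 = False, y9 = False, y10 = False, y11 = False

Check each clause:
  1. (y1 OR NOT y3) — y1 is true.
  2. (y7 OR NOT y2 OR y6) — NOT y2 is true.
  3. (NOT y7 OR NOT y10) — NOT y7 is true.
  4. (y10 OR NOT y9) — NOT y9 is true.
  5. (y3 OR y2 OR NOT y7) — NOT y7 is true.
  6. (y10 OR y3 OR y9) — y3 is true.
  7. (NOT y3 OR NOT y6) — NOT y6 is true.
  8. (y8 OR y4 OR y7) — y4 is true.
  9. (y5 OR NOT y8 OR NOT y9) — NOT y8 is true.
  10. (NOT y1 OR NOT y11) — NOT y11 is true.
  11. (NOT y10 OR NOT y2 OR NOT y8) — NOT y8 is true.
  12. (NOT y6 OR y11) — NOT y6 is true.
  13. (NOT y6 OR y9) — NOT y6 is true.
  14. (y5 OR y1) — y1 is true.
  15. (NOT y2 OR y4 OR y5) — y4 is true.
  16. (NOT y8 OR y6 OR NOT y9) — NOT y8 is true.
  17. (NOT y7 OR NOT y5 OR NOT y1) — NOT y7 is true.
  18. (y10 OR y3 OR y6) — y3 is true.
  19. (y6 OR NOT y8) — NOT y8 is true.
  20. (NOT y2 OR NOT y4) — NOT y2 is true.
  21. (NOT y10 OR y8) — NOT y10 is true.
  22. (y9 OR NOT y10) — NOT y10 is true.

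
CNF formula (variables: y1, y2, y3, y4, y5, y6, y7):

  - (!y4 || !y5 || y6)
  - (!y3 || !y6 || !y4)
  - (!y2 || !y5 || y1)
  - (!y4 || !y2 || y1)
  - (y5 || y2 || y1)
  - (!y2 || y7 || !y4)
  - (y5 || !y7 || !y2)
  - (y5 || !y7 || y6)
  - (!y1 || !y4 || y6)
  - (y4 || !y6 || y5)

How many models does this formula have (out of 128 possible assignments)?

Case analysis on y4 and y5:
  y4=1, y5=1: 5 of the 32 assignments to (y1,y2,y3,y6,y7) work.
  y4=1, y5=0: remaining (y1,y2,y3,y6,y7) ∈ {(1,0,0,1,0); (1,0,0,1,1)} — 2.
  y4=0, y5=1: y3, y6, y7 free; 3 ways for (y1,y2) × 2^3 = 24.
  y4=0, y5=0: y3 free; 3 ways for (y1,y2,y6,y7) × 2^1 = 6.
Total: 5 + 2 + 24 + 6 = 37.

37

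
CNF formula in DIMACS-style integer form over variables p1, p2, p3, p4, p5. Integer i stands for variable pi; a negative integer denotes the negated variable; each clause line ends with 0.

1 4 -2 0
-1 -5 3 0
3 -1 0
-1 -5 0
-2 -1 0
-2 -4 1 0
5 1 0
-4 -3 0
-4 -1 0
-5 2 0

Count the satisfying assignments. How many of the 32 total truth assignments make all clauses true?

Satisfying assignments:
  p1=T p2=F p3=T p4=F p5=F
That's 1 in total.

1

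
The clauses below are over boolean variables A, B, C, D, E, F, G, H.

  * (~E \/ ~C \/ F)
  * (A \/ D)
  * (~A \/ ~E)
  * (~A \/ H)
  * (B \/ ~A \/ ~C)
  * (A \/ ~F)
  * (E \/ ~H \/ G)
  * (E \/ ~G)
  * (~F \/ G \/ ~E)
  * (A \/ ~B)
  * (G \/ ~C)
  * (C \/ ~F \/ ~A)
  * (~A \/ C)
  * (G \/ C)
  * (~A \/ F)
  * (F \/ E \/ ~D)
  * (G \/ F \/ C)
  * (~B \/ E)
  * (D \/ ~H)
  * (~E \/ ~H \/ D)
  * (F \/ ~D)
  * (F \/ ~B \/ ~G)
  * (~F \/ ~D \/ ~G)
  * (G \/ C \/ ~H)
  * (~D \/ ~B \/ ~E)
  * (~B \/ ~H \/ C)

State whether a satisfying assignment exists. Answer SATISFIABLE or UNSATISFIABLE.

UNSATISFIABLE

F = True:
  propagation gives A=True, E=False, H=True, G=True; an empty clause results — contradiction.
F = False:
  propagation gives A=False, D=True; an empty clause results — contradiction.
Every branch closes, so no satisfying assignment exists.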